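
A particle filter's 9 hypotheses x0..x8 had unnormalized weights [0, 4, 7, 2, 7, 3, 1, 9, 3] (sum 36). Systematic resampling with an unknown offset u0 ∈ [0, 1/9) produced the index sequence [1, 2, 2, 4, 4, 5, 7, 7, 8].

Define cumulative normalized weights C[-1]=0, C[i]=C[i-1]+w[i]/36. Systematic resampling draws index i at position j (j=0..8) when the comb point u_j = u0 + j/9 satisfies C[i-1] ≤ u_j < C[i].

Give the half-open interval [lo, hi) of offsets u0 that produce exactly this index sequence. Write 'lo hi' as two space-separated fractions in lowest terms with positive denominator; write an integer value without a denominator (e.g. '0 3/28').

1/36 1/12

C = [0, 1/9, 11/36, 13/36, 5/9, 23/36, 2/3, 11/12, 1]
j=0 picked index 1: u0 ∈ [0, 1/9)
j=1 picked index 2: u0 ∈ [0, 7/36)
j=2 picked index 2: u0 ∈ [-1/9, 1/12)
j=3 picked index 4: u0 ∈ [1/36, 2/9)
j=4 picked index 4: u0 ∈ [-1/12, 1/9)
j=5 picked index 5: u0 ∈ [0, 1/12)
j=6 picked index 7: u0 ∈ [0, 1/4)
j=7 picked index 7: u0 ∈ [-1/9, 5/36)
j=8 picked index 8: u0 ∈ [1/36, 1/9)
intersection: [1/36, 1/12)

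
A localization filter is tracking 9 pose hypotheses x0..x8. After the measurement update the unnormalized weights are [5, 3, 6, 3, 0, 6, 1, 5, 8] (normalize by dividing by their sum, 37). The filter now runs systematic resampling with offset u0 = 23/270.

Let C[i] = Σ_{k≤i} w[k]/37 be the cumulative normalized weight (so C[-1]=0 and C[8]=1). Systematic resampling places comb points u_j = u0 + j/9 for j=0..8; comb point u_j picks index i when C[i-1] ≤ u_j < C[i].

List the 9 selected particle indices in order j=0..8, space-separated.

0 1 2 3 5 6 7 8 8

C = [5/37, 8/37, 14/37, 17/37, 17/37, 23/37, 24/37, 29/37, 1]
j=0: u_0=23/270 ∈ [0, 5/37) → index 0
j=1: u_1=53/270 ∈ [5/37, 8/37) → index 1
j=2: u_2=83/270 ∈ [8/37, 14/37) → index 2
j=3: u_3=113/270 ∈ [14/37, 17/37) → index 3
j=4: u_4=143/270 ∈ [17/37, 23/37) → index 5
j=5: u_5=173/270 ∈ [23/37, 24/37) → index 6
j=6: u_6=203/270 ∈ [24/37, 29/37) → index 7
j=7: u_7=233/270 ∈ [29/37, 1) → index 8
j=8: u_8=263/270 ∈ [29/37, 1) → index 8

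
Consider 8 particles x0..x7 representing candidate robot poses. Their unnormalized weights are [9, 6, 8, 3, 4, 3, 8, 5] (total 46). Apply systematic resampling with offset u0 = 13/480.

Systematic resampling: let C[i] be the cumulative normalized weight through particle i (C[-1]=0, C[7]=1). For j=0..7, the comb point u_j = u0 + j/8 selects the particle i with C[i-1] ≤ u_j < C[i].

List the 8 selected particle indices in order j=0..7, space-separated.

0 0 1 2 3 4 6 7

C = [9/46, 15/46, 1/2, 13/23, 15/23, 33/46, 41/46, 1]
j=0: u_0=13/480 ∈ [0, 9/46) → index 0
j=1: u_1=73/480 ∈ [0, 9/46) → index 0
j=2: u_2=133/480 ∈ [9/46, 15/46) → index 1
j=3: u_3=193/480 ∈ [15/46, 1/2) → index 2
j=4: u_4=253/480 ∈ [1/2, 13/23) → index 3
j=5: u_5=313/480 ∈ [13/23, 15/23) → index 4
j=6: u_6=373/480 ∈ [33/46, 41/46) → index 6
j=7: u_7=433/480 ∈ [41/46, 1) → index 7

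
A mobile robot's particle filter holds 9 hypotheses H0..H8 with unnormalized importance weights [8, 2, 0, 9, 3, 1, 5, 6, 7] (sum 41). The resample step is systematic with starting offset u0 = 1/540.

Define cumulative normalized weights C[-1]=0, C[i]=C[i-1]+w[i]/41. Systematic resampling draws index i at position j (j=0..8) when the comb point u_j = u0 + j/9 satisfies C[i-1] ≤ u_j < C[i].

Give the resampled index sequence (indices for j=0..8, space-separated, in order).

C = [8/41, 10/41, 10/41, 19/41, 22/41, 23/41, 28/41, 34/41, 1]
j=0: u_0=1/540 ∈ [0, 8/41) → index 0
j=1: u_1=61/540 ∈ [0, 8/41) → index 0
j=2: u_2=121/540 ∈ [8/41, 10/41) → index 1
j=3: u_3=181/540 ∈ [10/41, 19/41) → index 3
j=4: u_4=241/540 ∈ [10/41, 19/41) → index 3
j=5: u_5=301/540 ∈ [22/41, 23/41) → index 5
j=6: u_6=361/540 ∈ [23/41, 28/41) → index 6
j=7: u_7=421/540 ∈ [28/41, 34/41) → index 7
j=8: u_8=481/540 ∈ [34/41, 1) → index 8

0 0 1 3 3 5 6 7 8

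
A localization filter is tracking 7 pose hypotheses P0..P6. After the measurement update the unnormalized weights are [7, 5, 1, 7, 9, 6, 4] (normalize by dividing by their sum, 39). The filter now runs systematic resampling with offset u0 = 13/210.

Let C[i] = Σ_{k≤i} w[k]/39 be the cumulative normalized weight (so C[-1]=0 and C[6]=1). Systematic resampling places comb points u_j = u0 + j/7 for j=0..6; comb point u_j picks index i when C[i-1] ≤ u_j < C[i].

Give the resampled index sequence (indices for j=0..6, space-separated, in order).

0 1 3 3 4 5 6

C = [7/39, 4/13, 1/3, 20/39, 29/39, 35/39, 1]
j=0: u_0=13/210 ∈ [0, 7/39) → index 0
j=1: u_1=43/210 ∈ [7/39, 4/13) → index 1
j=2: u_2=73/210 ∈ [1/3, 20/39) → index 3
j=3: u_3=103/210 ∈ [1/3, 20/39) → index 3
j=4: u_4=19/30 ∈ [20/39, 29/39) → index 4
j=5: u_5=163/210 ∈ [29/39, 35/39) → index 5
j=6: u_6=193/210 ∈ [35/39, 1) → index 6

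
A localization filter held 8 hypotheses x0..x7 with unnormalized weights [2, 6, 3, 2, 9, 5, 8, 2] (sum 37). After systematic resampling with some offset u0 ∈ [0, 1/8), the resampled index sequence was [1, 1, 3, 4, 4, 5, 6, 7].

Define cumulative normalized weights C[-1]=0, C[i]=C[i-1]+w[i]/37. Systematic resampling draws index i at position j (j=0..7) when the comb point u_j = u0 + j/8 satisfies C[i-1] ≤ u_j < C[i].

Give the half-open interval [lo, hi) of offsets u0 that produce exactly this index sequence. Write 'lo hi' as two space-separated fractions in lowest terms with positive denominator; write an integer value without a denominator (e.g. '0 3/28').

21/296 27/296

C = [2/37, 8/37, 11/37, 13/37, 22/37, 27/37, 35/37, 1]
j=0 picked index 1: u0 ∈ [2/37, 8/37)
j=1 picked index 1: u0 ∈ [-21/296, 27/296)
j=2 picked index 3: u0 ∈ [7/148, 15/148)
j=3 picked index 4: u0 ∈ [-7/296, 65/296)
j=4 picked index 4: u0 ∈ [-11/74, 7/74)
j=5 picked index 5: u0 ∈ [-9/296, 31/296)
j=6 picked index 6: u0 ∈ [-3/148, 29/148)
j=7 picked index 7: u0 ∈ [21/296, 1/8)
intersection: [21/296, 27/296)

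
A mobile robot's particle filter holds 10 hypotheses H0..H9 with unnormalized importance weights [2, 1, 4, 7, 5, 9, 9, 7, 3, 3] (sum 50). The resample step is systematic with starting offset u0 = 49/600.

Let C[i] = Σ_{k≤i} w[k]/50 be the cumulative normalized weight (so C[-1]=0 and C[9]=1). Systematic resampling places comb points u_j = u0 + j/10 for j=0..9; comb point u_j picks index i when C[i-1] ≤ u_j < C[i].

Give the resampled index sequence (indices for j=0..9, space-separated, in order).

2 3 4 5 5 6 6 7 8 9

C = [1/25, 3/50, 7/50, 7/25, 19/50, 14/25, 37/50, 22/25, 47/50, 1]
j=0: u_0=49/600 ∈ [3/50, 7/50) → index 2
j=1: u_1=109/600 ∈ [7/50, 7/25) → index 3
j=2: u_2=169/600 ∈ [7/25, 19/50) → index 4
j=3: u_3=229/600 ∈ [19/50, 14/25) → index 5
j=4: u_4=289/600 ∈ [19/50, 14/25) → index 5
j=5: u_5=349/600 ∈ [14/25, 37/50) → index 6
j=6: u_6=409/600 ∈ [14/25, 37/50) → index 6
j=7: u_7=469/600 ∈ [37/50, 22/25) → index 7
j=8: u_8=529/600 ∈ [22/25, 47/50) → index 8
j=9: u_9=589/600 ∈ [47/50, 1) → index 9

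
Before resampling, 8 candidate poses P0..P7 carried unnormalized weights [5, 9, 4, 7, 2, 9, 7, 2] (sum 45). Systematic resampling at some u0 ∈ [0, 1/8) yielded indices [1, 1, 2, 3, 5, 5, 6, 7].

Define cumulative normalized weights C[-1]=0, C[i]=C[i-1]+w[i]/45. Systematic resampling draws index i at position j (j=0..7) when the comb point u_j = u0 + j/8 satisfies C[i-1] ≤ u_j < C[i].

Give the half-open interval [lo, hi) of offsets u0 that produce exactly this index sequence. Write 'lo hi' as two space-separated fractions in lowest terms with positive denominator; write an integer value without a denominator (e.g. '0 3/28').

1/9 1/8

C = [1/9, 14/45, 2/5, 5/9, 3/5, 4/5, 43/45, 1]
j=0 picked index 1: u0 ∈ [1/9, 14/45)
j=1 picked index 1: u0 ∈ [-1/72, 67/360)
j=2 picked index 2: u0 ∈ [11/180, 3/20)
j=3 picked index 3: u0 ∈ [1/40, 13/72)
j=4 picked index 5: u0 ∈ [1/10, 3/10)
j=5 picked index 5: u0 ∈ [-1/40, 7/40)
j=6 picked index 6: u0 ∈ [1/20, 37/180)
j=7 picked index 7: u0 ∈ [29/360, 1/8)
intersection: [1/9, 1/8)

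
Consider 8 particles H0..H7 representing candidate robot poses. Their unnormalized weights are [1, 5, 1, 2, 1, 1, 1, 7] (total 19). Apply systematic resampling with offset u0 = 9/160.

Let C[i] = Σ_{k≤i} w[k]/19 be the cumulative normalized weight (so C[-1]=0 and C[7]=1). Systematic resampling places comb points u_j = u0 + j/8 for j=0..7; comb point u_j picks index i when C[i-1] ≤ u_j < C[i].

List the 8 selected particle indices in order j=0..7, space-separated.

1 1 1 3 5 7 7 7

C = [1/19, 6/19, 7/19, 9/19, 10/19, 11/19, 12/19, 1]
j=0: u_0=9/160 ∈ [1/19, 6/19) → index 1
j=1: u_1=29/160 ∈ [1/19, 6/19) → index 1
j=2: u_2=49/160 ∈ [1/19, 6/19) → index 1
j=3: u_3=69/160 ∈ [7/19, 9/19) → index 3
j=4: u_4=89/160 ∈ [10/19, 11/19) → index 5
j=5: u_5=109/160 ∈ [12/19, 1) → index 7
j=6: u_6=129/160 ∈ [12/19, 1) → index 7
j=7: u_7=149/160 ∈ [12/19, 1) → index 7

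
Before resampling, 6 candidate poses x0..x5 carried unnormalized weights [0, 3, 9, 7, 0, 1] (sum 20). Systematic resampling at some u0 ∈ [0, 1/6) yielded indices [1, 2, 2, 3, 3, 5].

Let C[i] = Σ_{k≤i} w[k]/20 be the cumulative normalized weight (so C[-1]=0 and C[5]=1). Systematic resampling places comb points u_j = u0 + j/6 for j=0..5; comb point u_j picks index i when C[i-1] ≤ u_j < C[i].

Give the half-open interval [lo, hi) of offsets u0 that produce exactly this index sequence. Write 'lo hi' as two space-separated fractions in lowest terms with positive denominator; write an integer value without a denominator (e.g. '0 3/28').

7/60 3/20

C = [0, 3/20, 3/5, 19/20, 19/20, 1]
j=0 picked index 1: u0 ∈ [0, 3/20)
j=1 picked index 2: u0 ∈ [-1/60, 13/30)
j=2 picked index 2: u0 ∈ [-11/60, 4/15)
j=3 picked index 3: u0 ∈ [1/10, 9/20)
j=4 picked index 3: u0 ∈ [-1/15, 17/60)
j=5 picked index 5: u0 ∈ [7/60, 1/6)
intersection: [7/60, 3/20)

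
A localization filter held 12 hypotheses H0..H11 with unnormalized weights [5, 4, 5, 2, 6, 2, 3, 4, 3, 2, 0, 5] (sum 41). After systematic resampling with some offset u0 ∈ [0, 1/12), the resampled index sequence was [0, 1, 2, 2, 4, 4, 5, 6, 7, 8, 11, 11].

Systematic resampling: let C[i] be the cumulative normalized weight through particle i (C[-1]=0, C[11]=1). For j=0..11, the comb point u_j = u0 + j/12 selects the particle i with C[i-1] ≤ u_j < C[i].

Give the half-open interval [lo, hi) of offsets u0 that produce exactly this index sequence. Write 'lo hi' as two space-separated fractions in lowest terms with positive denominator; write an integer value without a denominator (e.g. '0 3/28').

C = [5/41, 9/41, 14/41, 16/41, 22/41, 24/41, 27/41, 31/41, 34/41, 36/41, 36/41, 1]
j=0 picked index 0: u0 ∈ [0, 5/41)
j=1 picked index 1: u0 ∈ [19/492, 67/492)
j=2 picked index 2: u0 ∈ [13/246, 43/246)
j=3 picked index 2: u0 ∈ [-5/164, 15/164)
j=4 picked index 4: u0 ∈ [7/123, 25/123)
j=5 picked index 4: u0 ∈ [-13/492, 59/492)
j=6 picked index 5: u0 ∈ [3/82, 7/82)
j=7 picked index 6: u0 ∈ [1/492, 37/492)
j=8 picked index 7: u0 ∈ [-1/123, 11/123)
j=9 picked index 8: u0 ∈ [1/164, 13/164)
j=10 picked index 11: u0 ∈ [11/246, 1/6)
j=11 picked index 11: u0 ∈ [-19/492, 1/12)
intersection: [7/123, 37/492)

7/123 37/492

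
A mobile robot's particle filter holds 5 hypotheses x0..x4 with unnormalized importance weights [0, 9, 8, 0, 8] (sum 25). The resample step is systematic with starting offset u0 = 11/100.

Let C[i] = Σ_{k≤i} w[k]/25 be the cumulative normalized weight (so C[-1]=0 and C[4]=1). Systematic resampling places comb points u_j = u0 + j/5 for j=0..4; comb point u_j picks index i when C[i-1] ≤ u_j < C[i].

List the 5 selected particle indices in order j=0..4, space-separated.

C = [0, 9/25, 17/25, 17/25, 1]
j=0: u_0=11/100 ∈ [0, 9/25) → index 1
j=1: u_1=31/100 ∈ [0, 9/25) → index 1
j=2: u_2=51/100 ∈ [9/25, 17/25) → index 2
j=3: u_3=71/100 ∈ [17/25, 1) → index 4
j=4: u_4=91/100 ∈ [17/25, 1) → index 4

1 1 2 4 4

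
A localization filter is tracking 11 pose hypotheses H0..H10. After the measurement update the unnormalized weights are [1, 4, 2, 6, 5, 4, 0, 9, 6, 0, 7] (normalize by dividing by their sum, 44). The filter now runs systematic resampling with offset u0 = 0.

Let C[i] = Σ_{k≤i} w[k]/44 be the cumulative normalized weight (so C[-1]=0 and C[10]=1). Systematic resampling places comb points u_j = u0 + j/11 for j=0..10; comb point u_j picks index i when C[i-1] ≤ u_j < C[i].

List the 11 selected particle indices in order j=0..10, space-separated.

C = [1/44, 5/44, 7/44, 13/44, 9/22, 1/2, 1/2, 31/44, 37/44, 37/44, 1]
j=0: u_0=0 ∈ [0, 1/44) → index 0
j=1: u_1=1/11 ∈ [1/44, 5/44) → index 1
j=2: u_2=2/11 ∈ [7/44, 13/44) → index 3
j=3: u_3=3/11 ∈ [7/44, 13/44) → index 3
j=4: u_4=4/11 ∈ [13/44, 9/22) → index 4
j=5: u_5=5/11 ∈ [9/22, 1/2) → index 5
j=6: u_6=6/11 ∈ [1/2, 31/44) → index 7
j=7: u_7=7/11 ∈ [1/2, 31/44) → index 7
j=8: u_8=8/11 ∈ [31/44, 37/44) → index 8
j=9: u_9=9/11 ∈ [31/44, 37/44) → index 8
j=10: u_10=10/11 ∈ [37/44, 1) → index 10

0 1 3 3 4 5 7 7 8 8 10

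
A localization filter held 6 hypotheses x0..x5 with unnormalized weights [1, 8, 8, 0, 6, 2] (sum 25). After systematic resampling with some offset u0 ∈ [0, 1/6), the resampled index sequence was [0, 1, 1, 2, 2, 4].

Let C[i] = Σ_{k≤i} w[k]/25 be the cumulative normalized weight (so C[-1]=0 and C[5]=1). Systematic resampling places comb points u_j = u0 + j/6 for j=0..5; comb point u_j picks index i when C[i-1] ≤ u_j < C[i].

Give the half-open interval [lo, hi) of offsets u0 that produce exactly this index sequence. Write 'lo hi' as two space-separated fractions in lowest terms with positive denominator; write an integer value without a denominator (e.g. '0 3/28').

C = [1/25, 9/25, 17/25, 17/25, 23/25, 1]
j=0 picked index 0: u0 ∈ [0, 1/25)
j=1 picked index 1: u0 ∈ [-19/150, 29/150)
j=2 picked index 1: u0 ∈ [-22/75, 2/75)
j=3 picked index 2: u0 ∈ [-7/50, 9/50)
j=4 picked index 2: u0 ∈ [-23/75, 1/75)
j=5 picked index 4: u0 ∈ [-23/150, 13/150)
intersection: [0, 1/75)

0 1/75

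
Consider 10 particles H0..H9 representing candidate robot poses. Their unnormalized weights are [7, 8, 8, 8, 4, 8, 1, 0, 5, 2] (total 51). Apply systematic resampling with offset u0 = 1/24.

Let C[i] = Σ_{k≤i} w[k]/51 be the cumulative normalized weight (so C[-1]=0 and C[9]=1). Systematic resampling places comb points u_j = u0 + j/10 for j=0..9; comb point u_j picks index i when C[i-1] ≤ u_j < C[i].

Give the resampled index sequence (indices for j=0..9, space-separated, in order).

C = [7/51, 5/17, 23/51, 31/51, 35/51, 43/51, 44/51, 44/51, 49/51, 1]
j=0: u_0=1/24 ∈ [0, 7/51) → index 0
j=1: u_1=17/120 ∈ [7/51, 5/17) → index 1
j=2: u_2=29/120 ∈ [7/51, 5/17) → index 1
j=3: u_3=41/120 ∈ [5/17, 23/51) → index 2
j=4: u_4=53/120 ∈ [5/17, 23/51) → index 2
j=5: u_5=13/24 ∈ [23/51, 31/51) → index 3
j=6: u_6=77/120 ∈ [31/51, 35/51) → index 4
j=7: u_7=89/120 ∈ [35/51, 43/51) → index 5
j=8: u_8=101/120 ∈ [35/51, 43/51) → index 5
j=9: u_9=113/120 ∈ [44/51, 49/51) → index 8

0 1 1 2 2 3 4 5 5 8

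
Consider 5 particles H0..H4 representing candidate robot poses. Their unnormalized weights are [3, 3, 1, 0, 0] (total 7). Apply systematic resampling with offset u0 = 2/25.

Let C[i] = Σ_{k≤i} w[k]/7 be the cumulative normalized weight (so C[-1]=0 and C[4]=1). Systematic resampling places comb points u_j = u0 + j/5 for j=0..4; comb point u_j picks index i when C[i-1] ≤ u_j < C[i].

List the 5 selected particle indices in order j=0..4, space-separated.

0 0 1 1 2

C = [3/7, 6/7, 1, 1, 1]
j=0: u_0=2/25 ∈ [0, 3/7) → index 0
j=1: u_1=7/25 ∈ [0, 3/7) → index 0
j=2: u_2=12/25 ∈ [3/7, 6/7) → index 1
j=3: u_3=17/25 ∈ [3/7, 6/7) → index 1
j=4: u_4=22/25 ∈ [6/7, 1) → index 2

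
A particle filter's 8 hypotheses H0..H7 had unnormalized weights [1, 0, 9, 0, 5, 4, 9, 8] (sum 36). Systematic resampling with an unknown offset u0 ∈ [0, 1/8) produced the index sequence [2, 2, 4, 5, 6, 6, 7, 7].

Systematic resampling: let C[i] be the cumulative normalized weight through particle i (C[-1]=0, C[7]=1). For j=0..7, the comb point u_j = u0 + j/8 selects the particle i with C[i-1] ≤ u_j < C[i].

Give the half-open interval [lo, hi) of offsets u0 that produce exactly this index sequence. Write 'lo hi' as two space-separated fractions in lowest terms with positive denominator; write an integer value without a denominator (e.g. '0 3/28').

1/24 1/8

C = [1/36, 1/36, 5/18, 5/18, 5/12, 19/36, 7/9, 1]
j=0 picked index 2: u0 ∈ [1/36, 5/18)
j=1 picked index 2: u0 ∈ [-7/72, 11/72)
j=2 picked index 4: u0 ∈ [1/36, 1/6)
j=3 picked index 5: u0 ∈ [1/24, 11/72)
j=4 picked index 6: u0 ∈ [1/36, 5/18)
j=5 picked index 6: u0 ∈ [-7/72, 11/72)
j=6 picked index 7: u0 ∈ [1/36, 1/4)
j=7 picked index 7: u0 ∈ [-7/72, 1/8)
intersection: [1/24, 1/8)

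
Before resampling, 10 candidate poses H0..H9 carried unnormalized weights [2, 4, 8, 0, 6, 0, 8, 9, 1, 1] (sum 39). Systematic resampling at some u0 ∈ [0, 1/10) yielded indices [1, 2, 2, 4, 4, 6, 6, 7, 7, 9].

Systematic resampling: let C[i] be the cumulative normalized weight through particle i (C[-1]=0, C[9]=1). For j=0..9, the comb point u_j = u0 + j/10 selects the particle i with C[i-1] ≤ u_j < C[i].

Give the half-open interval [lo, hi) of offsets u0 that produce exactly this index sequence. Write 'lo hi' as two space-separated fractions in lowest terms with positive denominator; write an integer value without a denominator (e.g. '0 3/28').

C = [2/39, 2/13, 14/39, 14/39, 20/39, 20/39, 28/39, 37/39, 38/39, 1]
j=0 picked index 1: u0 ∈ [2/39, 2/13)
j=1 picked index 2: u0 ∈ [7/130, 101/390)
j=2 picked index 2: u0 ∈ [-3/65, 31/195)
j=3 picked index 4: u0 ∈ [23/390, 83/390)
j=4 picked index 4: u0 ∈ [-8/195, 22/195)
j=5 picked index 6: u0 ∈ [1/78, 17/78)
j=6 picked index 6: u0 ∈ [-17/195, 23/195)
j=7 picked index 7: u0 ∈ [7/390, 97/390)
j=8 picked index 7: u0 ∈ [-16/195, 29/195)
j=9 picked index 9: u0 ∈ [29/390, 1/10)
intersection: [29/390, 1/10)

29/390 1/10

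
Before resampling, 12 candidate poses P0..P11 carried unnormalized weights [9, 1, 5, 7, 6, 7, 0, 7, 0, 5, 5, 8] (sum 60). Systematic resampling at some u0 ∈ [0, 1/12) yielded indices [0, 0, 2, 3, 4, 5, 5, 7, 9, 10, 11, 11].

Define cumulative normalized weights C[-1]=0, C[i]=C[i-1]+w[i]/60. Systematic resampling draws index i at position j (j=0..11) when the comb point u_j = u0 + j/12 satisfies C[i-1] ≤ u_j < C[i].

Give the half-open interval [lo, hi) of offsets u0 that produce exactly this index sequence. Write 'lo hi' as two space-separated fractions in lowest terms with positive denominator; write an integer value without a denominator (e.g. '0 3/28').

1/20 1/15

C = [3/20, 1/6, 1/4, 11/30, 7/15, 7/12, 7/12, 7/10, 7/10, 47/60, 13/15, 1]
j=0 picked index 0: u0 ∈ [0, 3/20)
j=1 picked index 0: u0 ∈ [-1/12, 1/15)
j=2 picked index 2: u0 ∈ [0, 1/12)
j=3 picked index 3: u0 ∈ [0, 7/60)
j=4 picked index 4: u0 ∈ [1/30, 2/15)
j=5 picked index 5: u0 ∈ [1/20, 1/6)
j=6 picked index 5: u0 ∈ [-1/30, 1/12)
j=7 picked index 7: u0 ∈ [0, 7/60)
j=8 picked index 9: u0 ∈ [1/30, 7/60)
j=9 picked index 10: u0 ∈ [1/30, 7/60)
j=10 picked index 11: u0 ∈ [1/30, 1/6)
j=11 picked index 11: u0 ∈ [-1/20, 1/12)
intersection: [1/20, 1/15)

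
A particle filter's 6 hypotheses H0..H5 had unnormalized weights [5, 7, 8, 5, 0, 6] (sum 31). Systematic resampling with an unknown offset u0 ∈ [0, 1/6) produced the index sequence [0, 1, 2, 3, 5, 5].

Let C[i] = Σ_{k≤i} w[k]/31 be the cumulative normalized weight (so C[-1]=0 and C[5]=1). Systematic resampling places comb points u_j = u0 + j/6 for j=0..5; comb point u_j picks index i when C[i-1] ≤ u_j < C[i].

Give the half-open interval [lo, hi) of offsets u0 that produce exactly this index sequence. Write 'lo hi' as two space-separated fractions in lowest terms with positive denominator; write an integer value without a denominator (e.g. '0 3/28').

9/62 5/31

C = [5/31, 12/31, 20/31, 25/31, 25/31, 1]
j=0 picked index 0: u0 ∈ [0, 5/31)
j=1 picked index 1: u0 ∈ [-1/186, 41/186)
j=2 picked index 2: u0 ∈ [5/93, 29/93)
j=3 picked index 3: u0 ∈ [9/62, 19/62)
j=4 picked index 5: u0 ∈ [13/93, 1/3)
j=5 picked index 5: u0 ∈ [-5/186, 1/6)
intersection: [9/62, 5/31)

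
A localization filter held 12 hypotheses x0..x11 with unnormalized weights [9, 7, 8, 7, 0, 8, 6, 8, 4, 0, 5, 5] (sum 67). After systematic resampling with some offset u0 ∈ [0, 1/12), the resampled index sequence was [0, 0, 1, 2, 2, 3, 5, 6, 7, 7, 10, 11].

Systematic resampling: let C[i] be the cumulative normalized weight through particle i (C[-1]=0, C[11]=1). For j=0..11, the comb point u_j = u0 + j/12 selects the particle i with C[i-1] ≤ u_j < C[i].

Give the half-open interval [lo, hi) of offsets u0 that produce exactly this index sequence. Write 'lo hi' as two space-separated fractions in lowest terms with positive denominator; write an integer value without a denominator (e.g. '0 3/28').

C = [9/67, 16/67, 24/67, 31/67, 31/67, 39/67, 45/67, 53/67, 57/67, 57/67, 62/67, 1]
j=0 picked index 0: u0 ∈ [0, 9/67)
j=1 picked index 0: u0 ∈ [-1/12, 41/804)
j=2 picked index 1: u0 ∈ [-13/402, 29/402)
j=3 picked index 2: u0 ∈ [-3/268, 29/268)
j=4 picked index 2: u0 ∈ [-19/201, 5/201)
j=5 picked index 3: u0 ∈ [-47/804, 37/804)
j=6 picked index 5: u0 ∈ [-5/134, 11/134)
j=7 picked index 6: u0 ∈ [-1/804, 71/804)
j=8 picked index 7: u0 ∈ [1/201, 25/201)
j=9 picked index 7: u0 ∈ [-21/268, 11/268)
j=10 picked index 10: u0 ∈ [7/402, 37/402)
j=11 picked index 11: u0 ∈ [7/804, 1/12)
intersection: [7/402, 5/201)

7/402 5/201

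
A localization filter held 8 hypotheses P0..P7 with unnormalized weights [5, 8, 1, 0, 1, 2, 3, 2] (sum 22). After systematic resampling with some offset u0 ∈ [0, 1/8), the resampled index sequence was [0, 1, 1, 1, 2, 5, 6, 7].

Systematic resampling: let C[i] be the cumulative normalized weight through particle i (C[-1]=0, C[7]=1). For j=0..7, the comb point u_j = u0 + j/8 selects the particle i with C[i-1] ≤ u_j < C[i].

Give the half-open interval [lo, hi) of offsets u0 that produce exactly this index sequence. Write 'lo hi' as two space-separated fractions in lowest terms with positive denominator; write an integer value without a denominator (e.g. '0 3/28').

C = [5/22, 13/22, 7/11, 7/11, 15/22, 17/22, 10/11, 1]
j=0 picked index 0: u0 ∈ [0, 5/22)
j=1 picked index 1: u0 ∈ [9/88, 41/88)
j=2 picked index 1: u0 ∈ [-1/44, 15/44)
j=3 picked index 1: u0 ∈ [-13/88, 19/88)
j=4 picked index 2: u0 ∈ [1/11, 3/22)
j=5 picked index 5: u0 ∈ [5/88, 13/88)
j=6 picked index 6: u0 ∈ [1/44, 7/44)
j=7 picked index 7: u0 ∈ [3/88, 1/8)
intersection: [9/88, 1/8)

9/88 1/8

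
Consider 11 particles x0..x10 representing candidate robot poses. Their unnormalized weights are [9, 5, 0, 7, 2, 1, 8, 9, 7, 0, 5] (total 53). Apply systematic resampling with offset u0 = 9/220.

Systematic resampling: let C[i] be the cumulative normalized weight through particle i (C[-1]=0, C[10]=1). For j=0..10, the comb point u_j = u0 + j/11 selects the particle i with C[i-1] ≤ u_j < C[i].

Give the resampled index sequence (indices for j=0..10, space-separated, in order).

0 0 1 3 4 6 6 7 7 8 10

C = [9/53, 14/53, 14/53, 21/53, 23/53, 24/53, 32/53, 41/53, 48/53, 48/53, 1]
j=0: u_0=9/220 ∈ [0, 9/53) → index 0
j=1: u_1=29/220 ∈ [0, 9/53) → index 0
j=2: u_2=49/220 ∈ [9/53, 14/53) → index 1
j=3: u_3=69/220 ∈ [14/53, 21/53) → index 3
j=4: u_4=89/220 ∈ [21/53, 23/53) → index 4
j=5: u_5=109/220 ∈ [24/53, 32/53) → index 6
j=6: u_6=129/220 ∈ [24/53, 32/53) → index 6
j=7: u_7=149/220 ∈ [32/53, 41/53) → index 7
j=8: u_8=169/220 ∈ [32/53, 41/53) → index 7
j=9: u_9=189/220 ∈ [41/53, 48/53) → index 8
j=10: u_10=19/20 ∈ [48/53, 1) → index 10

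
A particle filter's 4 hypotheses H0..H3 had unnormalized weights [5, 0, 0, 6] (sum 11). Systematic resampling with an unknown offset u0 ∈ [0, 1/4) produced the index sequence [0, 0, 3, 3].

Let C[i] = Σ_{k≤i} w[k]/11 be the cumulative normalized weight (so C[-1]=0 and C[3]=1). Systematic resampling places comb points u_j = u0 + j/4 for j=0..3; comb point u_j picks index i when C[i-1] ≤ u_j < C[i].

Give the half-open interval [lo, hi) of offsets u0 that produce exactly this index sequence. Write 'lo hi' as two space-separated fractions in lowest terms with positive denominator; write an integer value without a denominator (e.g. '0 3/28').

0 9/44

C = [5/11, 5/11, 5/11, 1]
j=0 picked index 0: u0 ∈ [0, 5/11)
j=1 picked index 0: u0 ∈ [-1/4, 9/44)
j=2 picked index 3: u0 ∈ [-1/22, 1/2)
j=3 picked index 3: u0 ∈ [-13/44, 1/4)
intersection: [0, 9/44)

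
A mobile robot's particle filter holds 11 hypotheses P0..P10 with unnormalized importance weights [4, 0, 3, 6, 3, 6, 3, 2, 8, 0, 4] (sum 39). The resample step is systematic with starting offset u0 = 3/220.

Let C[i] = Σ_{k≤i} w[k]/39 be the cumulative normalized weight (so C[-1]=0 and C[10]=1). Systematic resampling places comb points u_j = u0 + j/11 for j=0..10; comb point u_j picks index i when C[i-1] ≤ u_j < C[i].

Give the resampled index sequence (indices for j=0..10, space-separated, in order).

0 2 3 3 4 5 5 7 8 8 10

C = [4/39, 4/39, 7/39, 1/3, 16/39, 22/39, 25/39, 9/13, 35/39, 35/39, 1]
j=0: u_0=3/220 ∈ [0, 4/39) → index 0
j=1: u_1=23/220 ∈ [4/39, 7/39) → index 2
j=2: u_2=43/220 ∈ [7/39, 1/3) → index 3
j=3: u_3=63/220 ∈ [7/39, 1/3) → index 3
j=4: u_4=83/220 ∈ [1/3, 16/39) → index 4
j=5: u_5=103/220 ∈ [16/39, 22/39) → index 5
j=6: u_6=123/220 ∈ [16/39, 22/39) → index 5
j=7: u_7=13/20 ∈ [25/39, 9/13) → index 7
j=8: u_8=163/220 ∈ [9/13, 35/39) → index 8
j=9: u_9=183/220 ∈ [9/13, 35/39) → index 8
j=10: u_10=203/220 ∈ [35/39, 1) → index 10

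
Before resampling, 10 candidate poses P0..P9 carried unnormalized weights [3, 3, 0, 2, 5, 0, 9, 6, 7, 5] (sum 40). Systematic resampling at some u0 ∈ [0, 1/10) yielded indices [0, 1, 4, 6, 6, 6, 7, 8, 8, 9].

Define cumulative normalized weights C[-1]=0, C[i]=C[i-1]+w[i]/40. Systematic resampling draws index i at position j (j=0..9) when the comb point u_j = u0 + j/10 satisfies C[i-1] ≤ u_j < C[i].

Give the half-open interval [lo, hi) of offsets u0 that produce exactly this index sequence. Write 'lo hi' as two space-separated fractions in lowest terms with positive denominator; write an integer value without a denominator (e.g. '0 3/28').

1/40 1/20

C = [3/40, 3/20, 3/20, 1/5, 13/40, 13/40, 11/20, 7/10, 7/8, 1]
j=0 picked index 0: u0 ∈ [0, 3/40)
j=1 picked index 1: u0 ∈ [-1/40, 1/20)
j=2 picked index 4: u0 ∈ [0, 1/8)
j=3 picked index 6: u0 ∈ [1/40, 1/4)
j=4 picked index 6: u0 ∈ [-3/40, 3/20)
j=5 picked index 6: u0 ∈ [-7/40, 1/20)
j=6 picked index 7: u0 ∈ [-1/20, 1/10)
j=7 picked index 8: u0 ∈ [0, 7/40)
j=8 picked index 8: u0 ∈ [-1/10, 3/40)
j=9 picked index 9: u0 ∈ [-1/40, 1/10)
intersection: [1/40, 1/20)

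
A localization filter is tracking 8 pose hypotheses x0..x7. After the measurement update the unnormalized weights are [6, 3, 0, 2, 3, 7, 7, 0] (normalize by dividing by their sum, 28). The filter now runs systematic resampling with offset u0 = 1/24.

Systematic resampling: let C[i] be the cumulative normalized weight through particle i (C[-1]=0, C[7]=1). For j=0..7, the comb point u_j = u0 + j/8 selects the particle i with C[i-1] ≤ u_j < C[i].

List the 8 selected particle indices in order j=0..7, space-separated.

C = [3/14, 9/28, 9/28, 11/28, 1/2, 3/4, 1, 1]
j=0: u_0=1/24 ∈ [0, 3/14) → index 0
j=1: u_1=1/6 ∈ [0, 3/14) → index 0
j=2: u_2=7/24 ∈ [3/14, 9/28) → index 1
j=3: u_3=5/12 ∈ [11/28, 1/2) → index 4
j=4: u_4=13/24 ∈ [1/2, 3/4) → index 5
j=5: u_5=2/3 ∈ [1/2, 3/4) → index 5
j=6: u_6=19/24 ∈ [3/4, 1) → index 6
j=7: u_7=11/12 ∈ [3/4, 1) → index 6

0 0 1 4 5 5 6 6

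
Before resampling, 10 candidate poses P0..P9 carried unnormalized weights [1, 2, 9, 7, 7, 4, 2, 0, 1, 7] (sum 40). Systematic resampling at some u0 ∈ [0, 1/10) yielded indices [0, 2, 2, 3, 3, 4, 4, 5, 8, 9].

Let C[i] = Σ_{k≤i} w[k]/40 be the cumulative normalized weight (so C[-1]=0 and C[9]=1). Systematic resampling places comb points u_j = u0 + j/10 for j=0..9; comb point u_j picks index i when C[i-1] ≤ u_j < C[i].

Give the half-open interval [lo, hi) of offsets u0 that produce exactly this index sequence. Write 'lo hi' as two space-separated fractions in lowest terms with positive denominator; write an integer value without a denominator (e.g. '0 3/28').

0 1/40

C = [1/40, 3/40, 3/10, 19/40, 13/20, 3/4, 4/5, 4/5, 33/40, 1]
j=0 picked index 0: u0 ∈ [0, 1/40)
j=1 picked index 2: u0 ∈ [-1/40, 1/5)
j=2 picked index 2: u0 ∈ [-1/8, 1/10)
j=3 picked index 3: u0 ∈ [0, 7/40)
j=4 picked index 3: u0 ∈ [-1/10, 3/40)
j=5 picked index 4: u0 ∈ [-1/40, 3/20)
j=6 picked index 4: u0 ∈ [-1/8, 1/20)
j=7 picked index 5: u0 ∈ [-1/20, 1/20)
j=8 picked index 8: u0 ∈ [0, 1/40)
j=9 picked index 9: u0 ∈ [-3/40, 1/10)
intersection: [0, 1/40)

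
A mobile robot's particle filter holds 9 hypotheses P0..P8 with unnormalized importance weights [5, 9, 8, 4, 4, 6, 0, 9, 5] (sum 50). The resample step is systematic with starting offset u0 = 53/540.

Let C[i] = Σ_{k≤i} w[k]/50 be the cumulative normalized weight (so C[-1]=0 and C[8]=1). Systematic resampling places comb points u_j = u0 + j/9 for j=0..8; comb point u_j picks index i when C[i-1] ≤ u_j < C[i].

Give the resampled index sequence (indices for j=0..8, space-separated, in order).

C = [1/10, 7/25, 11/25, 13/25, 3/5, 18/25, 18/25, 9/10, 1]
j=0: u_0=53/540 ∈ [0, 1/10) → index 0
j=1: u_1=113/540 ∈ [1/10, 7/25) → index 1
j=2: u_2=173/540 ∈ [7/25, 11/25) → index 2
j=3: u_3=233/540 ∈ [7/25, 11/25) → index 2
j=4: u_4=293/540 ∈ [13/25, 3/5) → index 4
j=5: u_5=353/540 ∈ [3/5, 18/25) → index 5
j=6: u_6=413/540 ∈ [18/25, 9/10) → index 7
j=7: u_7=473/540 ∈ [18/25, 9/10) → index 7
j=8: u_8=533/540 ∈ [9/10, 1) → index 8

0 1 2 2 4 5 7 7 8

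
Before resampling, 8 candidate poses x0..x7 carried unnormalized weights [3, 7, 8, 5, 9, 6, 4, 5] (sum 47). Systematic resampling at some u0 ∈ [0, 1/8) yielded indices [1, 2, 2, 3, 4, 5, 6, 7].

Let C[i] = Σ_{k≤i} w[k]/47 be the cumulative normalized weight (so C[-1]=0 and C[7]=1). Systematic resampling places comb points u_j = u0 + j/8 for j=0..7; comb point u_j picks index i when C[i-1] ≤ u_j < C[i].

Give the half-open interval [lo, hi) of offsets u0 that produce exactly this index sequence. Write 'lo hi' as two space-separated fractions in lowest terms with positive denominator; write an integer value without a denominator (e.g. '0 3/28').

C = [3/47, 10/47, 18/47, 23/47, 32/47, 38/47, 42/47, 1]
j=0 picked index 1: u0 ∈ [3/47, 10/47)
j=1 picked index 2: u0 ∈ [33/376, 97/376)
j=2 picked index 2: u0 ∈ [-7/188, 25/188)
j=3 picked index 3: u0 ∈ [3/376, 43/376)
j=4 picked index 4: u0 ∈ [-1/94, 17/94)
j=5 picked index 5: u0 ∈ [21/376, 69/376)
j=6 picked index 6: u0 ∈ [11/188, 27/188)
j=7 picked index 7: u0 ∈ [7/376, 1/8)
intersection: [33/376, 43/376)

33/376 43/376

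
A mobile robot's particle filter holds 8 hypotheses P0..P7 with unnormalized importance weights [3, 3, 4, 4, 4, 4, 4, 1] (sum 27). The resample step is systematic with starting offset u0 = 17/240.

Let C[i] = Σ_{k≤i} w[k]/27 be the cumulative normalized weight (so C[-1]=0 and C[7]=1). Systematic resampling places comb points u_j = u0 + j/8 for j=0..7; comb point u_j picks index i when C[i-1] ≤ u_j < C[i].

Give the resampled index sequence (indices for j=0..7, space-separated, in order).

C = [1/9, 2/9, 10/27, 14/27, 2/3, 22/27, 26/27, 1]
j=0: u_0=17/240 ∈ [0, 1/9) → index 0
j=1: u_1=47/240 ∈ [1/9, 2/9) → index 1
j=2: u_2=77/240 ∈ [2/9, 10/27) → index 2
j=3: u_3=107/240 ∈ [10/27, 14/27) → index 3
j=4: u_4=137/240 ∈ [14/27, 2/3) → index 4
j=5: u_5=167/240 ∈ [2/3, 22/27) → index 5
j=6: u_6=197/240 ∈ [22/27, 26/27) → index 6
j=7: u_7=227/240 ∈ [22/27, 26/27) → index 6

0 1 2 3 4 5 6 6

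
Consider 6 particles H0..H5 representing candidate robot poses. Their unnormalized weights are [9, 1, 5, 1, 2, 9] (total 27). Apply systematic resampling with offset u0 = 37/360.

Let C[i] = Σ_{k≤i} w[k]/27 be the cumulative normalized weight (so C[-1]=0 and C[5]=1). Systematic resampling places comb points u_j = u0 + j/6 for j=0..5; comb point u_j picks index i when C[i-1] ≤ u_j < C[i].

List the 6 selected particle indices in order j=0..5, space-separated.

0 0 2 4 5 5

C = [1/3, 10/27, 5/9, 16/27, 2/3, 1]
j=0: u_0=37/360 ∈ [0, 1/3) → index 0
j=1: u_1=97/360 ∈ [0, 1/3) → index 0
j=2: u_2=157/360 ∈ [10/27, 5/9) → index 2
j=3: u_3=217/360 ∈ [16/27, 2/3) → index 4
j=4: u_4=277/360 ∈ [2/3, 1) → index 5
j=5: u_5=337/360 ∈ [2/3, 1) → index 5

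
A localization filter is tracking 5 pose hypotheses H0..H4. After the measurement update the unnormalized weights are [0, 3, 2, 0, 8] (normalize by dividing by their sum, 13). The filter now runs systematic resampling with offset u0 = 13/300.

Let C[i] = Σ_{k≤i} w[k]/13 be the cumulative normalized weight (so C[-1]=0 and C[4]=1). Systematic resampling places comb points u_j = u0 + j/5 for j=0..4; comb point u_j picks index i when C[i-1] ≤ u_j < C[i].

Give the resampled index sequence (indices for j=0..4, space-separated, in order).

1 2 4 4 4

C = [0, 3/13, 5/13, 5/13, 1]
j=0: u_0=13/300 ∈ [0, 3/13) → index 1
j=1: u_1=73/300 ∈ [3/13, 5/13) → index 2
j=2: u_2=133/300 ∈ [5/13, 1) → index 4
j=3: u_3=193/300 ∈ [5/13, 1) → index 4
j=4: u_4=253/300 ∈ [5/13, 1) → index 4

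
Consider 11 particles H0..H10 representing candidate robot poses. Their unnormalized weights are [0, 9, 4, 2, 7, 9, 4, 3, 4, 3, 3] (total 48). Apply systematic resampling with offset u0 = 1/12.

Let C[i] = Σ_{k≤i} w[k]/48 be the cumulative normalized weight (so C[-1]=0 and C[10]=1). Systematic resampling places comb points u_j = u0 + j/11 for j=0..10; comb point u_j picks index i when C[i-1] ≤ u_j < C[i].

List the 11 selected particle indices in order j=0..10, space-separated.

1 1 2 4 4 5 5 6 8 9 10

C = [0, 3/16, 13/48, 5/16, 11/24, 31/48, 35/48, 19/24, 7/8, 15/16, 1]
j=0: u_0=1/12 ∈ [0, 3/16) → index 1
j=1: u_1=23/132 ∈ [0, 3/16) → index 1
j=2: u_2=35/132 ∈ [3/16, 13/48) → index 2
j=3: u_3=47/132 ∈ [5/16, 11/24) → index 4
j=4: u_4=59/132 ∈ [5/16, 11/24) → index 4
j=5: u_5=71/132 ∈ [11/24, 31/48) → index 5
j=6: u_6=83/132 ∈ [11/24, 31/48) → index 5
j=7: u_7=95/132 ∈ [31/48, 35/48) → index 6
j=8: u_8=107/132 ∈ [19/24, 7/8) → index 8
j=9: u_9=119/132 ∈ [7/8, 15/16) → index 9
j=10: u_10=131/132 ∈ [15/16, 1) → index 10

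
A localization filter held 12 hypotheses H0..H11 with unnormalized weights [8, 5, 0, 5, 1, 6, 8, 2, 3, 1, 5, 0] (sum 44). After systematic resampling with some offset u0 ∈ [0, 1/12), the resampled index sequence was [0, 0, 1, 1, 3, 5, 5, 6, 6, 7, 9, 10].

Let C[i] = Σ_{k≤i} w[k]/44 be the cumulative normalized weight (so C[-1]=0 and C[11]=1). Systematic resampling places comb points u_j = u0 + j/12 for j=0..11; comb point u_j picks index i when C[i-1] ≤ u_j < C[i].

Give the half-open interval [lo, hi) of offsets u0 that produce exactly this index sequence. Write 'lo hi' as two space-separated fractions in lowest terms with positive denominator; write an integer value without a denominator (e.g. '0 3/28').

C = [2/11, 13/44, 13/44, 9/22, 19/44, 25/44, 3/4, 35/44, 19/22, 39/44, 1, 1]
j=0 picked index 0: u0 ∈ [0, 2/11)
j=1 picked index 0: u0 ∈ [-1/12, 13/132)
j=2 picked index 1: u0 ∈ [1/66, 17/132)
j=3 picked index 1: u0 ∈ [-3/44, 1/22)
j=4 picked index 3: u0 ∈ [-5/132, 5/66)
j=5 picked index 5: u0 ∈ [1/66, 5/33)
j=6 picked index 5: u0 ∈ [-3/44, 3/44)
j=7 picked index 6: u0 ∈ [-1/66, 1/6)
j=8 picked index 6: u0 ∈ [-13/132, 1/12)
j=9 picked index 7: u0 ∈ [0, 1/22)
j=10 picked index 9: u0 ∈ [1/33, 7/132)
j=11 picked index 10: u0 ∈ [-1/33, 1/12)
intersection: [1/33, 1/22)

1/33 1/22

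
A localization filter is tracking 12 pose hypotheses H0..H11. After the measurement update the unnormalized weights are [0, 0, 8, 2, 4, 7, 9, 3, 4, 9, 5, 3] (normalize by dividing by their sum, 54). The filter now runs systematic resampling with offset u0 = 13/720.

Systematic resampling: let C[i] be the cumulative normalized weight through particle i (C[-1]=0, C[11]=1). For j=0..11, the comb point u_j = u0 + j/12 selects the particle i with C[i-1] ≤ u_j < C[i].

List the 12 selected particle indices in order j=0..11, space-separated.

C = [0, 0, 4/27, 5/27, 7/27, 7/18, 5/9, 11/18, 37/54, 23/27, 17/18, 1]
j=0: u_0=13/720 ∈ [0, 4/27) → index 2
j=1: u_1=73/720 ∈ [0, 4/27) → index 2
j=2: u_2=133/720 ∈ [4/27, 5/27) → index 3
j=3: u_3=193/720 ∈ [7/27, 7/18) → index 5
j=4: u_4=253/720 ∈ [7/27, 7/18) → index 5
j=5: u_5=313/720 ∈ [7/18, 5/9) → index 6
j=6: u_6=373/720 ∈ [7/18, 5/9) → index 6
j=7: u_7=433/720 ∈ [5/9, 11/18) → index 7
j=8: u_8=493/720 ∈ [11/18, 37/54) → index 8
j=9: u_9=553/720 ∈ [37/54, 23/27) → index 9
j=10: u_10=613/720 ∈ [37/54, 23/27) → index 9
j=11: u_11=673/720 ∈ [23/27, 17/18) → index 10

2 2 3 5 5 6 6 7 8 9 9 10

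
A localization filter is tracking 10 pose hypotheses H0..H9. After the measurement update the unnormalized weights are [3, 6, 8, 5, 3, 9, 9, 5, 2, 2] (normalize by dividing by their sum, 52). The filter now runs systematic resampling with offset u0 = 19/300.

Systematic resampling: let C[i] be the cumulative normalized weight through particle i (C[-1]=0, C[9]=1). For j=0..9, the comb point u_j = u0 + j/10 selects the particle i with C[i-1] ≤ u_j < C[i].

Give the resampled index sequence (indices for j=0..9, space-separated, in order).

C = [3/52, 9/52, 17/52, 11/26, 25/52, 17/26, 43/52, 12/13, 25/26, 1]
j=0: u_0=19/300 ∈ [3/52, 9/52) → index 1
j=1: u_1=49/300 ∈ [3/52, 9/52) → index 1
j=2: u_2=79/300 ∈ [9/52, 17/52) → index 2
j=3: u_3=109/300 ∈ [17/52, 11/26) → index 3
j=4: u_4=139/300 ∈ [11/26, 25/52) → index 4
j=5: u_5=169/300 ∈ [25/52, 17/26) → index 5
j=6: u_6=199/300 ∈ [17/26, 43/52) → index 6
j=7: u_7=229/300 ∈ [17/26, 43/52) → index 6
j=8: u_8=259/300 ∈ [43/52, 12/13) → index 7
j=9: u_9=289/300 ∈ [25/26, 1) → index 9

1 1 2 3 4 5 6 6 7 9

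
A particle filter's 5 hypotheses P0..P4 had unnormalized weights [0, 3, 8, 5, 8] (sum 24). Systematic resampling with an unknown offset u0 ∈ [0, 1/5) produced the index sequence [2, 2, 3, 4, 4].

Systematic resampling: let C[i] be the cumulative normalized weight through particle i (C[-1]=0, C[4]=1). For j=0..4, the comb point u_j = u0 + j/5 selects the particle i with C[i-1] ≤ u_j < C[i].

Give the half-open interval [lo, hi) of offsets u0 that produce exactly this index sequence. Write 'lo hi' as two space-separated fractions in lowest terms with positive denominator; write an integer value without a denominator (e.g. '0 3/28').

C = [0, 1/8, 11/24, 2/3, 1]
j=0 picked index 2: u0 ∈ [1/8, 11/24)
j=1 picked index 2: u0 ∈ [-3/40, 31/120)
j=2 picked index 3: u0 ∈ [7/120, 4/15)
j=3 picked index 4: u0 ∈ [1/15, 2/5)
j=4 picked index 4: u0 ∈ [-2/15, 1/5)
intersection: [1/8, 1/5)

1/8 1/5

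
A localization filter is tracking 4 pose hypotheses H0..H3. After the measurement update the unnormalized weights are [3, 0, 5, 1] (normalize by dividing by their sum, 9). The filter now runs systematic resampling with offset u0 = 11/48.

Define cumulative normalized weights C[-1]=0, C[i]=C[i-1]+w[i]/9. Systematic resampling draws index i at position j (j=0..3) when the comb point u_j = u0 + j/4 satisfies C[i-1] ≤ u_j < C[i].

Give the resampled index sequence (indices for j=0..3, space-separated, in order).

C = [1/3, 1/3, 8/9, 1]
j=0: u_0=11/48 ∈ [0, 1/3) → index 0
j=1: u_1=23/48 ∈ [1/3, 8/9) → index 2
j=2: u_2=35/48 ∈ [1/3, 8/9) → index 2
j=3: u_3=47/48 ∈ [8/9, 1) → index 3

0 2 2 3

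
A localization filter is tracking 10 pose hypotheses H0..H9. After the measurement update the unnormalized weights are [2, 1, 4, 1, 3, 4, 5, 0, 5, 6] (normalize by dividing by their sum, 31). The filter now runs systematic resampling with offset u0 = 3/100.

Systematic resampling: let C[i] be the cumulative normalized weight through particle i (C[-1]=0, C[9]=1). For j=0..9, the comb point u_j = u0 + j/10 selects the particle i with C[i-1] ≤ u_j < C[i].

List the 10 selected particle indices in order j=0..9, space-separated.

0 2 3 4 5 6 6 8 9 9

C = [2/31, 3/31, 7/31, 8/31, 11/31, 15/31, 20/31, 20/31, 25/31, 1]
j=0: u_0=3/100 ∈ [0, 2/31) → index 0
j=1: u_1=13/100 ∈ [3/31, 7/31) → index 2
j=2: u_2=23/100 ∈ [7/31, 8/31) → index 3
j=3: u_3=33/100 ∈ [8/31, 11/31) → index 4
j=4: u_4=43/100 ∈ [11/31, 15/31) → index 5
j=5: u_5=53/100 ∈ [15/31, 20/31) → index 6
j=6: u_6=63/100 ∈ [15/31, 20/31) → index 6
j=7: u_7=73/100 ∈ [20/31, 25/31) → index 8
j=8: u_8=83/100 ∈ [25/31, 1) → index 9
j=9: u_9=93/100 ∈ [25/31, 1) → index 9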